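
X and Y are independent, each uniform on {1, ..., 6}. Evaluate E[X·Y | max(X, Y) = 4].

Outcomes with max(X, Y) = 4: (1,4), (2,4), (3,4), (4,1), (4,2), (4,3), (4,4), each with probability 1/36.
E[X·Y | max(X, Y) = 4] = (4 + 8 + 12 + 4 + 8 + 12 + 16) / 7 = 64/7.

64/7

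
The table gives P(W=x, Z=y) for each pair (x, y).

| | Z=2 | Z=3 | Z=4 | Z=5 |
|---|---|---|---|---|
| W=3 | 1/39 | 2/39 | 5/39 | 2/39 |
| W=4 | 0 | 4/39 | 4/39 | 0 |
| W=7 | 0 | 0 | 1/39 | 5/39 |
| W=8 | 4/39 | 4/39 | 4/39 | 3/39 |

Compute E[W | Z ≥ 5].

13/2

P(Z ≥ 5) = 10/39.
Σ W·P over the event = 3·(2/39) + 7·(5/39) + 8·(3/39) = 5/3.
E[W | Z ≥ 5] = (5/3) / (10/39) = 13/2.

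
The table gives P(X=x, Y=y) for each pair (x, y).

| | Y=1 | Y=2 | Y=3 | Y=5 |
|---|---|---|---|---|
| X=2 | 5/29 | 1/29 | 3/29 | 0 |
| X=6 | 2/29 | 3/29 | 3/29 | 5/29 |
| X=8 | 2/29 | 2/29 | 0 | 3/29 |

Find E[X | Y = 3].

P(Y = 3) = 6/29.
Σ X·P over the event = 2·(3/29) + 6·(3/29) = 24/29.
E[X | Y = 3] = (24/29) / (6/29) = 4.

4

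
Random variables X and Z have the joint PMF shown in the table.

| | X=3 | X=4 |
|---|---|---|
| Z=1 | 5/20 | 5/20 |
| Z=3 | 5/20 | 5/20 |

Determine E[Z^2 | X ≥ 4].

P(X ≥ 4) = 1/2.
Summing Z^2·P(X=x,Z=y) over the conditioning event gives 5/2.
E[Z^2 | X ≥ 4] = (5/2) / (1/2) = 5.

5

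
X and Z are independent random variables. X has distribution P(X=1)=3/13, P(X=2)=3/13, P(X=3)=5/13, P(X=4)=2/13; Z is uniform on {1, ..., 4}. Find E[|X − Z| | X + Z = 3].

1

P(X + Z = 3) = 3/26.
Summing |X−Z|·P(x,y) over outcomes with X + Z = 3 gives 3/26.
E[|X − Z| | X + Z = 3] = (3/26) / (3/26) = 1.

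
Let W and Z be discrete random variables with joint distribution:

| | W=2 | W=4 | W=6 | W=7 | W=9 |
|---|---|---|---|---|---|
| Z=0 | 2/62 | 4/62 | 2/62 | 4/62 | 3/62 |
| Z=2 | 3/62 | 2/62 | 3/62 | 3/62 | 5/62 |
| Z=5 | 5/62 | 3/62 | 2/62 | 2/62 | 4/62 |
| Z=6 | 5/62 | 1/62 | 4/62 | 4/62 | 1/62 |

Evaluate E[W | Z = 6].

5

P(Z = 6) = 15/62.
Summing W·P(W=x,Z=y) over the conditioning event gives 75/62.
E[W | Z = 6] = (75/62) / (15/62) = 5.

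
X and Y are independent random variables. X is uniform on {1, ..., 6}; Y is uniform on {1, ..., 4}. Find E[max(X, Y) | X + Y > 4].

P(X + Y > 4) = 3/4.
Summing max(X,Y)·P(x,y) over outcomes with X + Y > 4 gives 27/8.
E[max(X, Y) | X + Y > 4] = (27/8) / (3/4) = 9/2.

9/2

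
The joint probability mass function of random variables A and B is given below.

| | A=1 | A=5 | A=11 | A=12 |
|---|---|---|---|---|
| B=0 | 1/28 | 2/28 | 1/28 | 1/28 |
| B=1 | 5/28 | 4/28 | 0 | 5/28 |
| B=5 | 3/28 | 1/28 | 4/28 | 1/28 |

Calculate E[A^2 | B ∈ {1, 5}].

1481/23

P(B ∈ {1, 5}) = 23/28.
Σ A^2·P over the event = 1·(5/28) + 1·(3/28) + 25·(4/28) + 25·(1/28) + 121·(4/28) + 144·(5/28) + 144·(1/28) = 1481/28.
E[A^2 | B ∈ {1, 5}] = (1481/28) / (23/28) = 1481/23.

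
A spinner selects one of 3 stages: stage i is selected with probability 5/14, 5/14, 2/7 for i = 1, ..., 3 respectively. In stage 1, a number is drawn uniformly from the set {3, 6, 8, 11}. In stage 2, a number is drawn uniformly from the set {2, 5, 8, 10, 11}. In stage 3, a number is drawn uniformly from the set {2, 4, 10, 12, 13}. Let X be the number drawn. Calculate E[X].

519/70

E[X | stage 1] = (3+6+8+11)/4 = 7.
E[X | stage 2] = (2+5+8+10+11)/5 = 36/5.
E[X | stage 3] = (2+4+10+12+13)/5 = 41/5.
By the law of total expectation,
E[X] = (5/14)·(7) + (5/14)·(36/5) + (2/7)·(41/5) = 519/70.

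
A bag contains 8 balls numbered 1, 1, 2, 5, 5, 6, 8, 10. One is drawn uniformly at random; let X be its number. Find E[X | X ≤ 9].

P(X ≤ 9) = 7/8.
Σ over the event: 1·1/4 + 2·1/8 + 5·1/4 + 6·1/8 + 8·1/8 = 7/2.
E[X | X ≤ 9] = (7/2) / (7/8) = 4.

4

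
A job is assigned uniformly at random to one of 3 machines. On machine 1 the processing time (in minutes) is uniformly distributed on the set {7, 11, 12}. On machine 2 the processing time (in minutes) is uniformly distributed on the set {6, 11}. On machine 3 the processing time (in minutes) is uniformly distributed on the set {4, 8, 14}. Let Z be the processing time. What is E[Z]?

163/18

E[Z | machine 1] = (7+11+12)/3 = 10.
E[Z | machine 2] = (6+11)/2 = 17/2.
E[Z | machine 3] = (4+8+14)/3 = 26/3.
By the law of total expectation,
E[Z] = (1/3)·(10) + (1/3)·(17/2) + (1/3)·(26/3) = 163/18.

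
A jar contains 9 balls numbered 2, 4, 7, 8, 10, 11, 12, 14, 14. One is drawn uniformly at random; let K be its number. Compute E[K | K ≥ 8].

P(K ≥ 8) = 2/3.
Σ over the event: 8·1/9 + 10·1/9 + 11·1/9 + 12·1/9 + 14·2/9 = 23/3.
E[K | K ≥ 8] = (23/3) / (2/3) = 23/2.

23/2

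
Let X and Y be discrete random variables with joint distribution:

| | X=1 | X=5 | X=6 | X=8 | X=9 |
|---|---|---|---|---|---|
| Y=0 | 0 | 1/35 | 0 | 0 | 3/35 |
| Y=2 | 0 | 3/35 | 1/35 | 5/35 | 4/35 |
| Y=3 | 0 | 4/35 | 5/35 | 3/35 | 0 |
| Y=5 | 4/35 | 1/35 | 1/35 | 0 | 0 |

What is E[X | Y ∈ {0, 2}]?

P(Y ∈ {0, 2}) = 17/35.
Σ X·P over the event = 5·(1/35) + 5·(3/35) + 6·(1/35) + 8·(5/35) + 9·(3/35) + 9·(4/35) = 129/35.
E[X | Y ∈ {0, 2}] = (129/35) / (17/35) = 129/17.

129/17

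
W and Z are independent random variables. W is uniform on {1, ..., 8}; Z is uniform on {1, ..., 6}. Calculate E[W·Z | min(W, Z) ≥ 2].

20

P(min(W, Z) ≥ 2) = 35/48.
Summing WZ·P(x,y) over outcomes with min(W, Z) ≥ 2 gives 175/12.
E[W·Z | min(W, Z) ≥ 2] = (175/12) / (35/48) = 20.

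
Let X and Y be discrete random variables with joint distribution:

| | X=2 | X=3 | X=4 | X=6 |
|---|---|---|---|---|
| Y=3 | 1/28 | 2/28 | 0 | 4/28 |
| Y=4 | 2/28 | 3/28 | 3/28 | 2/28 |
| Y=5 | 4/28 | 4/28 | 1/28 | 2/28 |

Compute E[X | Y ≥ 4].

P(Y ≥ 4) = 3/4.
Σ X·P over the event = 2·(2/28) + 2·(4/28) + 3·(3/28) + 3·(4/28) + 4·(3/28) + 4·(1/28) + 6·(2/28) + 6·(2/28) = 73/28.
E[X | Y ≥ 4] = (73/28) / (3/4) = 73/21.

73/21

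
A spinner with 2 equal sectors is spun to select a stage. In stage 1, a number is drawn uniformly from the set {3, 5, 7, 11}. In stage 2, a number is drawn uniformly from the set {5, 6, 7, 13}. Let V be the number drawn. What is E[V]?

57/8

E[V | stage 1] = (3+5+7+11)/4 = 13/2.
E[V | stage 2] = (5+6+7+13)/4 = 31/4.
By the law of total expectation,
E[V] = (1/2)·(13/2) + (1/2)·(31/4) = 57/8.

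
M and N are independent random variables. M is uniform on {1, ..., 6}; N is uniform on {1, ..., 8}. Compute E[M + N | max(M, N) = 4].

Outcomes with max(M, N) = 4: (1,4), (2,4), (3,4), (4,1), (4,2), (4,3), (4,4), each with probability 1/48.
E[M + N | max(M, N) = 4] = (5 + 6 + 7 + 5 + 6 + 7 + 8) / 7 = 44/7.

44/7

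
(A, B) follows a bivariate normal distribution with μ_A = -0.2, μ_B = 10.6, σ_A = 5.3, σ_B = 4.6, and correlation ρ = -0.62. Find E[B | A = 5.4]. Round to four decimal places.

7.5866

For a bivariate normal, E[B | A=x] = μ_B + ρ·(σ_B/σ_A)·(x − μ_A).
E[B | A=5.4] = 10.6 + (-0.62)·(4.6/5.3)·(5.4 − (-0.2)) = 10.6 + (-0.53811)·(5.6) = 7.5866.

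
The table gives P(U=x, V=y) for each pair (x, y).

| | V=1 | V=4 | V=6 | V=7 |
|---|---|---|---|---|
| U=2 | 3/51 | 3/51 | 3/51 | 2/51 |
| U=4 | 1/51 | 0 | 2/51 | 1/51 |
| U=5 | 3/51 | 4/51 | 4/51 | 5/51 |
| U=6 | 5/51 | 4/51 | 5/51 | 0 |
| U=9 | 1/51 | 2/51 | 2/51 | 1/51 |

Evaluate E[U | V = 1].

64/13

P(V = 1) = 13/51.
Σ U·P over the event = 2·(3/51) + 4·(1/51) + 5·(3/51) + 6·(5/51) + 9·(1/51) = 64/51.
E[U | V = 1] = (64/51) / (13/51) = 64/13.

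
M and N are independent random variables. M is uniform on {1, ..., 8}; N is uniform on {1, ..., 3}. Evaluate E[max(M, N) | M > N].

P(M > N) = 3/4.
Summing max(M,N)·P(x,y) over outcomes with M > N gives 49/12.
E[max(M, N) | M > N] = (49/12) / (3/4) = 49/9.

49/9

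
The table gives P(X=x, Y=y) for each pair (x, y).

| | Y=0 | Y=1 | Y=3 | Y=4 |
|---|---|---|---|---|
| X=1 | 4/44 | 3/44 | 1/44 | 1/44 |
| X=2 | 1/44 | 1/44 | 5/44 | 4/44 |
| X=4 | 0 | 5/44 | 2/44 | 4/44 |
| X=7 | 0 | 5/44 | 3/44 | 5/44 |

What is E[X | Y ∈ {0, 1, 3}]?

P(Y ∈ {0, 1, 3}) = 15/22.
Summing X·P(X=x,Y=y) over the conditioning event gives 53/22.
E[X | Y ∈ {0, 1, 3}] = (53/22) / (15/22) = 53/15.

53/15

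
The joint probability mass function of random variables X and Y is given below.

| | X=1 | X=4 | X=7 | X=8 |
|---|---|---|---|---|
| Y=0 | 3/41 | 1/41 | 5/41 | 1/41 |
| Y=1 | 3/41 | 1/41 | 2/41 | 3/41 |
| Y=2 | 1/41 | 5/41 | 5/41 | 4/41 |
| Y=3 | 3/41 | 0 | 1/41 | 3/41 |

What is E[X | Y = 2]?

P(Y = 2) = 15/41.
Σ X·P over the event = 1·(1/41) + 4·(5/41) + 7·(5/41) + 8·(4/41) = 88/41.
E[X | Y = 2] = (88/41) / (15/41) = 88/15.

88/15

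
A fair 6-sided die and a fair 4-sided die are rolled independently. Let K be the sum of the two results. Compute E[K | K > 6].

8

P(K > 6) = 5/12.
Σ over the event: 7·1/6 + 8·1/8 + 9·1/12 + 10·1/24 = 10/3.
E[K | K > 6] = (10/3) / (5/12) = 8.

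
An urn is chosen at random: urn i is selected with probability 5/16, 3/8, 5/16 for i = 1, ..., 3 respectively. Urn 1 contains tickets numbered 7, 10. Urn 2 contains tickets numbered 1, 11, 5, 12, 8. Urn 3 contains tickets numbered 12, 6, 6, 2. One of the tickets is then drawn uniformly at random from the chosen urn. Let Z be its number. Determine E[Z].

E[Z | urn 1] = (7+10)/2 = 17/2.
E[Z | urn 2] = (1+11+5+12+8)/5 = 37/5.
E[Z | urn 3] = (12+6+6+2)/4 = 13/2.
By the law of total expectation,
E[Z] = (5/16)·(17/2) + (3/8)·(37/5) + (5/16)·(13/2) = 597/80.

597/80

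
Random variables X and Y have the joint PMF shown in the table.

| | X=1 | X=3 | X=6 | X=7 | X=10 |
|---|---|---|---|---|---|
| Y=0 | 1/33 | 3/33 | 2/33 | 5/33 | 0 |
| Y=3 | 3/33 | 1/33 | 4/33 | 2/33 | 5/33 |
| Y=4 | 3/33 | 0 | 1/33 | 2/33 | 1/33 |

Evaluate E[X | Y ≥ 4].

33/7

P(Y ≥ 4) = 7/33.
Summing X·P(X=x,Y=y) over the conditioning event gives 1.
E[X | Y ≥ 4] = (1) / (7/33) = 33/7.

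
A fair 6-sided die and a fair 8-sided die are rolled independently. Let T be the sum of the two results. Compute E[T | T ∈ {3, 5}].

13/3

P(T ∈ {3, 5}) = 1/8.
Σ over the event: 3·1/24 + 5·1/12 = 13/24.
E[T | T ∈ {3, 5}] = (13/24) / (1/8) = 13/3.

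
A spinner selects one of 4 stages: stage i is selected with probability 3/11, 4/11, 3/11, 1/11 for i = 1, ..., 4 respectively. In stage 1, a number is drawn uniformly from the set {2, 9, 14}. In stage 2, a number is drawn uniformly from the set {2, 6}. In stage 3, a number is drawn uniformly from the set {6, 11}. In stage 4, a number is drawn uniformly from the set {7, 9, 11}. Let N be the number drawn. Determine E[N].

151/22

E[N | stage 1] = (2+9+14)/3 = 25/3.
E[N | stage 2] = (2+6)/2 = 4.
E[N | stage 3] = (6+11)/2 = 17/2.
E[N | stage 4] = (7+9+11)/3 = 9.
By the law of total expectation,
E[N] = (3/11)·(25/3) + (4/11)·(4) + (3/11)·(17/2) + (1/11)·(9) = 151/22.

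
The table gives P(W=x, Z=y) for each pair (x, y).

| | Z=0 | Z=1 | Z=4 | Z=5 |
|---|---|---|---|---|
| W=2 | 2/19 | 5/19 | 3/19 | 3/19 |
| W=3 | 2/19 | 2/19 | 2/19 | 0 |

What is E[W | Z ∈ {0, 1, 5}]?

P(Z ∈ {0, 1, 5}) = 14/19.
Σ W·P over the event = 2·(2/19) + 2·(5/19) + 2·(3/19) + 3·(2/19) + 3·(2/19) = 32/19.
E[W | Z ∈ {0, 1, 5}] = (32/19) / (14/19) = 16/7.

16/7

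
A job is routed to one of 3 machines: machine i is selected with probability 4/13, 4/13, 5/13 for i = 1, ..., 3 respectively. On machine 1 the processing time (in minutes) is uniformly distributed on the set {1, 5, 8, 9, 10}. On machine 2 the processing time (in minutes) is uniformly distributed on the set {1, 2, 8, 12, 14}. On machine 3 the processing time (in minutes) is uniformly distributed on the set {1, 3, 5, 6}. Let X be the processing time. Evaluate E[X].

23/4

E[X | machine 1] = (1+5+8+9+10)/5 = 33/5.
E[X | machine 2] = (1+2+8+12+14)/5 = 37/5.
E[X | machine 3] = (1+3+5+6)/4 = 15/4.
By the law of total expectation,
E[X] = (4/13)·(33/5) + (4/13)·(37/5) + (5/13)·(15/4) = 23/4.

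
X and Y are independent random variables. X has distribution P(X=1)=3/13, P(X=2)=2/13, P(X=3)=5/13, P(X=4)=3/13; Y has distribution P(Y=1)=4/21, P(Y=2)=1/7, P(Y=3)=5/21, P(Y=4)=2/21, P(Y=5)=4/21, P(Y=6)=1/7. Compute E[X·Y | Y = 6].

P(Y = 6) = 1/7.
Summing XY·P(x,y) over outcomes with Y = 6 gives 204/91.
E[X·Y | Y = 6] = (204/91) / (1/7) = 204/13.

204/13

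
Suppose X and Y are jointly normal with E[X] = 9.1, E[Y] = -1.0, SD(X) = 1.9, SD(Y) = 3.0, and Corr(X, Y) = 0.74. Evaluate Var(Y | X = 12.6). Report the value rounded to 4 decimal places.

The conditional variance in a bivariate normal is σ_Y²(1 − ρ²), independent of x.
Var(Y | X=12.6) = (3.0)²·(1 − (0.74)²) = 9·0.4524 = 4.0716.

4.0716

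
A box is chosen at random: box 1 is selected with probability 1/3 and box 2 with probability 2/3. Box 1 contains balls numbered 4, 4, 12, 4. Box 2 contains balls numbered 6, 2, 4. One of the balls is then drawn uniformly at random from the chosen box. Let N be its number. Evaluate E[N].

E[N | box 1] = (4+4+12+4)/4 = 6.
E[N | box 2] = (6+2+4)/3 = 4.
By the law of total expectation,
E[N] = (1/3)·(6) + (2/3)·(4) = 14/3.

14/3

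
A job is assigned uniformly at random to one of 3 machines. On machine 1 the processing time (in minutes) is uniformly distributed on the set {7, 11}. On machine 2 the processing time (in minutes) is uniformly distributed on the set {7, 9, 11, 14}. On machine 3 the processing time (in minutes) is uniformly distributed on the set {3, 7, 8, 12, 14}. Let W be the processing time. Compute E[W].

E[W | machine 1] = (7+11)/2 = 9.
E[W | machine 2] = (7+9+11+14)/4 = 41/4.
E[W | machine 3] = (3+7+8+12+14)/5 = 44/5.
By the law of total expectation,
E[W] = (1/3)·(9) + (1/3)·(41/4) + (1/3)·(44/5) = 187/20.

187/20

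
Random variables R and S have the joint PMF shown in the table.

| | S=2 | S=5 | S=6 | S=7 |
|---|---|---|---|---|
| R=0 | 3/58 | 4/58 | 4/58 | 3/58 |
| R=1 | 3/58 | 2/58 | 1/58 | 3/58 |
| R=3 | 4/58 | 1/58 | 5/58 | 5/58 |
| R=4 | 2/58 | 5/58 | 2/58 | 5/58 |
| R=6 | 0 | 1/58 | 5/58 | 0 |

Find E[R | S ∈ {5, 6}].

17/6

P(S ∈ {5, 6}) = 15/29.
Summing R·P(R=x,S=y) over the conditioning event gives 85/58.
E[R | S ∈ {5, 6}] = (85/58) / (15/29) = 17/6.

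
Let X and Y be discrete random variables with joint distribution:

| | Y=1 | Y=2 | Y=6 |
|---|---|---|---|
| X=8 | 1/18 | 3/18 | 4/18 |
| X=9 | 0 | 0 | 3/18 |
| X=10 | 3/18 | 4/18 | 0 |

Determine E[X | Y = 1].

19/2

P(Y = 1) = 2/9.
Σ X·P over the event = 8·(1/18) + 10·(3/18) = 19/9.
E[X | Y = 1] = (19/9) / (2/9) = 19/2.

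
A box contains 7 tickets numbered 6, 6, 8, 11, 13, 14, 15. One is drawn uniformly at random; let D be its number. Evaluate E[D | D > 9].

P(D > 9) = 4/7.
Σ over the event: 11·1/7 + 13·1/7 + 14·1/7 + 15·1/7 = 53/7.
E[D | D > 9] = (53/7) / (4/7) = 53/4.

53/4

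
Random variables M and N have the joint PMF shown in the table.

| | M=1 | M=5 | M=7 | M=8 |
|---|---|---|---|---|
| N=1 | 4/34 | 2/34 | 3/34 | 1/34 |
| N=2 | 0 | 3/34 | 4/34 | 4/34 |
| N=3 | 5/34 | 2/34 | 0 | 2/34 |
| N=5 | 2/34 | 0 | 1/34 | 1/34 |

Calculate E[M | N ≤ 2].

118/21

P(N ≤ 2) = 21/34.
Summing M·P(M=x,N=y) over the conditioning event gives 59/17.
E[M | N ≤ 2] = (59/17) / (21/34) = 118/21.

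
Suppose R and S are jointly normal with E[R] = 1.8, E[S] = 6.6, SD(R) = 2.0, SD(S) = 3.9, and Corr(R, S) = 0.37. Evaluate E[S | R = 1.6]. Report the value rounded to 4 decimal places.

For a bivariate normal, E[S | R=x] = μ_S + ρ·(σ_S/σ_R)·(x − μ_R).
E[S | R=1.6] = 6.6 + (0.37)·(3.9/2.0)·(1.6 − (1.8)) = 6.6 + (0.7215)·(-0.2) = 6.4557.

6.4557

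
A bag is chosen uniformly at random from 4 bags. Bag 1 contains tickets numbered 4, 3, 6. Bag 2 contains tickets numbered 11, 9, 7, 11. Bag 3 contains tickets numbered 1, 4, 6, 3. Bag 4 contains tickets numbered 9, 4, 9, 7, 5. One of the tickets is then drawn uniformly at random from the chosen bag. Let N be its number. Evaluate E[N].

E[N | bag 1] = (4+3+6)/3 = 13/3.
E[N | bag 2] = (11+9+7+11)/4 = 19/2.
E[N | bag 3] = (1+4+6+3)/4 = 7/2.
E[N | bag 4] = (9+4+9+7+5)/5 = 34/5.
E[N] = (1/4)·(13/3) + (1/4)·(19/2) + (1/4)·(7/2) + (1/4)·(34/5) = 181/30.

181/30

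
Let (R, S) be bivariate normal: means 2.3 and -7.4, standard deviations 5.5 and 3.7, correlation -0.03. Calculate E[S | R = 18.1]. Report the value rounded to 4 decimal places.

The regression of S on R has slope ρ·σ_S/σ_R and passes through (μ_R, μ_S).
E[S | R=18.1] = -7.4 + (-0.03)·(3.7/5.5)·(18.1 − (2.3)) = -7.4 + (-0.020182)·(15.8) = -7.7189.

-7.7189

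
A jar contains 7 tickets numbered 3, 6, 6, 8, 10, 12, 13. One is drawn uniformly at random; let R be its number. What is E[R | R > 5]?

P(R > 5) = 6/7.
Σ over the event: 6·2/7 + 8·1/7 + 10·1/7 + 12·1/7 + 13·1/7 = 55/7.
E[R | R > 5] = (55/7) / (6/7) = 55/6.

55/6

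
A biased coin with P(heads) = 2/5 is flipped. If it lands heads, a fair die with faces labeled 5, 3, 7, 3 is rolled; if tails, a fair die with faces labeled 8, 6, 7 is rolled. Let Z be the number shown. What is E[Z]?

6

E[Z | heads] = (5+3+7+3)/4 = 9/2.
E[Z | tails] = (8+6+7)/3 = 7.
By the law of total expectation,
E[Z] = (2/5)·(9/2) + (3/5)·(7) = 6.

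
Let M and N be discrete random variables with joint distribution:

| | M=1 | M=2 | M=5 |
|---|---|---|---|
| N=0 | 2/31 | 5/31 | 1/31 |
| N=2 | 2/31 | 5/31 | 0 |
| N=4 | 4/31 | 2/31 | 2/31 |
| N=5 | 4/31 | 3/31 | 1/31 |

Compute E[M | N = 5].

15/8

P(N = 5) = 8/31.
Σ M·P over the event = 1·(4/31) + 2·(3/31) + 5·(1/31) = 15/31.
E[M | N = 5] = (15/31) / (8/31) = 15/8.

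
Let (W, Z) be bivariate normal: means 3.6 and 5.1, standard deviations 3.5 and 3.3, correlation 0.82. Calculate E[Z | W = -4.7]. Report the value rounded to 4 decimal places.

-1.3171

E[Z | W=x] = μ_Z + ρ(σ_Z/σ_W)(x − μ_W) for jointly normal variables.
E[Z | W=-4.7] = 5.1 + (0.82)·(3.3/3.5)·(-4.7 − (3.6)) = 5.1 + (0.77314)·(-8.3) = -1.3171.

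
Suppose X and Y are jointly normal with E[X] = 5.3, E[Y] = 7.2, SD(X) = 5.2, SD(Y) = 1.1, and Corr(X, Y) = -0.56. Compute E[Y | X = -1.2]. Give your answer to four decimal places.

7.9700

E[Y | X=x] = μ_Y + ρ(σ_Y/σ_X)(x − μ_X) for jointly normal variables.
E[Y | X=-1.2] = 7.2 + (-0.56)·(1.1/5.2)·(-1.2 − (5.3)) = 7.2 + (-0.11846)·(-6.5) = 7.9700.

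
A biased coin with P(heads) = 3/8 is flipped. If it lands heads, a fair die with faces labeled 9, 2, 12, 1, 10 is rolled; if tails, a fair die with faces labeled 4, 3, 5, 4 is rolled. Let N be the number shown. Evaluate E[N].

101/20

E[N | heads] = (9+2+12+1+10)/5 = 34/5.
E[N | tails] = (4+3+5+4)/4 = 4.
By the law of total expectation,
E[N] = (3/8)·(34/5) + (5/8)·(4) = 101/20.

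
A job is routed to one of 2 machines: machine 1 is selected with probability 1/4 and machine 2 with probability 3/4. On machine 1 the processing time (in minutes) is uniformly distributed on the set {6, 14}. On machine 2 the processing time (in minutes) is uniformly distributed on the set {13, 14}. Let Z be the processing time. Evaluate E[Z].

101/8

E[Z | machine 1] = (6+14)/2 = 10.
E[Z | machine 2] = (13+14)/2 = 27/2.
E[Z] = (1/4)·(10) + (3/4)·(27/2) = 101/8.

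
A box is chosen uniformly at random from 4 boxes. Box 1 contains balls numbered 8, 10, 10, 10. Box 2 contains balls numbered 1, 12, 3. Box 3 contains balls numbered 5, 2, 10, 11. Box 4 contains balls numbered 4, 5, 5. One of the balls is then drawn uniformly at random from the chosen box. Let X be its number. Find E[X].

E[X | box 1] = (8+10+10+10)/4 = 19/2.
E[X | box 2] = (1+12+3)/3 = 16/3.
E[X | box 3] = (5+2+10+11)/4 = 7.
E[X | box 4] = (4+5+5)/3 = 14/3.
By the law of total expectation,
E[X] = (1/4)·(19/2) + (1/4)·(16/3) + (1/4)·(7) + (1/4)·(14/3) = 53/8.

53/8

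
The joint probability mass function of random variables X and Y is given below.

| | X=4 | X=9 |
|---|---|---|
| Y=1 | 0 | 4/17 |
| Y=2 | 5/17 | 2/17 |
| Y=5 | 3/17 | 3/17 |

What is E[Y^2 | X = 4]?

95/8

P(X = 4) = 8/17.
Summing Y^2·P(X=x,Y=y) over the conditioning event gives 95/17.
E[Y^2 | X = 4] = (95/17) / (8/17) = 95/8.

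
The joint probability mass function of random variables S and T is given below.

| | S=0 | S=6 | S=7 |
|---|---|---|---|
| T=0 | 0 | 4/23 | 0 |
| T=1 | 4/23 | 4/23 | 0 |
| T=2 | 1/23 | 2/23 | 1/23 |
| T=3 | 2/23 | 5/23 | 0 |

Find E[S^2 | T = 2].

P(T = 2) = 4/23.
Summing S^2·P(S=x,T=y) over the conditioning event gives 121/23.
E[S^2 | T = 2] = (121/23) / (4/23) = 121/4.

121/4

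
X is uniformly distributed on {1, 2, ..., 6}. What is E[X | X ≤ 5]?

3

Given X ≤ 5, X is equally likely to be any of {1, 2, 3, 4, 5}.
E[X | X ≤ 5] = (1 + 2 + 3 + 4 + 5) / 5 = 3.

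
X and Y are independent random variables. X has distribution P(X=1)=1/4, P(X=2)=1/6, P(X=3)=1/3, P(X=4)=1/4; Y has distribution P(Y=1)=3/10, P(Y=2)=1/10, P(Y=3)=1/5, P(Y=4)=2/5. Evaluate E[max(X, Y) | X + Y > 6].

P(X + Y > 6) = 17/60.
Summing max(X,Y)·P(x,y) over outcomes with X + Y > 6 gives 17/15.
E[max(X, Y) | X + Y > 6] = (17/15) / (17/60) = 4.

4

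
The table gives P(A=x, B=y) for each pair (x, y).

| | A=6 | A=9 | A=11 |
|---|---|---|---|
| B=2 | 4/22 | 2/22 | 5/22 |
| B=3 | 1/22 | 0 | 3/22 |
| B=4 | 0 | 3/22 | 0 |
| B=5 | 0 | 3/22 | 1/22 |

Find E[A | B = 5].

P(B = 5) = 2/11.
Σ A·P over the event = 9·(3/22) + 11·(1/22) = 19/11.
E[A | B = 5] = (19/11) / (2/11) = 19/2.

19/2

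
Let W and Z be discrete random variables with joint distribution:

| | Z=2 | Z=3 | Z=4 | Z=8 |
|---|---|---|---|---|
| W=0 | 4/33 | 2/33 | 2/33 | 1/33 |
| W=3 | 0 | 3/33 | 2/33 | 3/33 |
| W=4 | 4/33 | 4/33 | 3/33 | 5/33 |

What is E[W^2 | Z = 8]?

107/9

P(Z = 8) = 3/11.
Σ W^2·P over the event = 0·(1/33) + 9·(3/33) + 16·(5/33) = 107/33.
E[W^2 | Z = 8] = (107/33) / (3/11) = 107/9.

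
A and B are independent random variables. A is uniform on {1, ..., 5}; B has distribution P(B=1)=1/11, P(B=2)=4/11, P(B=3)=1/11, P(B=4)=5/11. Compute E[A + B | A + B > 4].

284/43

P(A + B > 4) = 43/55.
Summing (A+B)·P(x,y) over outcomes with A + B > 4 gives 284/55.
E[A + B | A + B > 4] = (284/55) / (43/55) = 284/43.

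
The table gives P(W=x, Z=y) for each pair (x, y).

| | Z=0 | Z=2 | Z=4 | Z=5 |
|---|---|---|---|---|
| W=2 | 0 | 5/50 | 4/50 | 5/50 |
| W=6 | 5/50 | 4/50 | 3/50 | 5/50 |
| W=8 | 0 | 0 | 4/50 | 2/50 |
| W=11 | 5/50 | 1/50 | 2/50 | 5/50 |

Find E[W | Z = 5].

P(Z = 5) = 17/50.
Σ W·P over the event = 2·(5/50) + 6·(5/50) + 8·(2/50) + 11·(5/50) = 111/50.
E[W | Z = 5] = (111/50) / (17/50) = 111/17.

111/17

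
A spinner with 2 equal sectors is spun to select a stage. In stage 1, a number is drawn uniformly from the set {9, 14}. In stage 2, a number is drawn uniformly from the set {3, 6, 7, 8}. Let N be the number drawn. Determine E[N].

E[N | stage 1] = (9+14)/2 = 23/2.
E[N | stage 2] = (3+6+7+8)/4 = 6.
E[N] = (1/2)·(23/2) + (1/2)·(6) = 35/4.

35/4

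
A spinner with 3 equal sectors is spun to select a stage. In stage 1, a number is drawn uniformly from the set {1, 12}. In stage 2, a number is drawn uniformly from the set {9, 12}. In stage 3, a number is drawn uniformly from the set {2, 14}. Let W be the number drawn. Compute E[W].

E[W | stage 1] = (1+12)/2 = 13/2.
E[W | stage 2] = (9+12)/2 = 21/2.
E[W | stage 3] = (2+14)/2 = 8.
E[W] = (1/3)·(13/2) + (1/3)·(21/2) + (1/3)·(8) = 25/3.

25/3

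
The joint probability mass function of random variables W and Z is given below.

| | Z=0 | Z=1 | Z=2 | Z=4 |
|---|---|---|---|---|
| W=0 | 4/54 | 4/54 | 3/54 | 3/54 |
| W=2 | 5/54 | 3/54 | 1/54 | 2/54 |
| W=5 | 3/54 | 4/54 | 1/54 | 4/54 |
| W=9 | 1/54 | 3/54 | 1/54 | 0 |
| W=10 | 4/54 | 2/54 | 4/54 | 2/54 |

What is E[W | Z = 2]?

28/5

P(Z = 2) = 5/27.
Σ W·P over the event = 0·(3/54) + 2·(1/54) + 5·(1/54) + 9·(1/54) + 10·(4/54) = 28/27.
E[W | Z = 2] = (28/27) / (5/27) = 28/5.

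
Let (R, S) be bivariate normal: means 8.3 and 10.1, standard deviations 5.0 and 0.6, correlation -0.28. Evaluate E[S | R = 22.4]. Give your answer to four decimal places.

For a bivariate normal, E[S | R=x] = μ_S + ρ·(σ_S/σ_R)·(x − μ_R).
E[S | R=22.4] = 10.1 + (-0.28)·(0.6/5.0)·(22.4 − (8.3)) = 10.1 + (-0.0336)·(14.1) = 9.6262.

9.6262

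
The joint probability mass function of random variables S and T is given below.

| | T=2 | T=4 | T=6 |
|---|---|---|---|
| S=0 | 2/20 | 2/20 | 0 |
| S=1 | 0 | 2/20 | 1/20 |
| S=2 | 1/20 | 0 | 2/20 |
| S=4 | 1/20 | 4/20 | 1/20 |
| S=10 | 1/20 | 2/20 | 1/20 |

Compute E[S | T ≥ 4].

P(T ≥ 4) = 3/4.
Σ S·P over the event = 0·(2/20) + 1·(2/20) + 1·(1/20) + 2·(2/20) + 4·(4/20) + 4·(1/20) + 10·(2/20) + 10·(1/20) = 57/20.
E[S | T ≥ 4] = (57/20) / (3/4) = 19/5.

19/5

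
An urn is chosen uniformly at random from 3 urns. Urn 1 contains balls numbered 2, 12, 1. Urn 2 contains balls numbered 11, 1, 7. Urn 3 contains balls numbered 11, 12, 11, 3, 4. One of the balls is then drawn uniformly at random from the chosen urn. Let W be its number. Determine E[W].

E[W | urn 1] = (2+12+1)/3 = 5.
E[W | urn 2] = (11+1+7)/3 = 19/3.
E[W | urn 3] = (11+12+11+3+4)/5 = 41/5.
E[W] = (1/3)·(5) + (1/3)·(19/3) + (1/3)·(41/5) = 293/45.

293/45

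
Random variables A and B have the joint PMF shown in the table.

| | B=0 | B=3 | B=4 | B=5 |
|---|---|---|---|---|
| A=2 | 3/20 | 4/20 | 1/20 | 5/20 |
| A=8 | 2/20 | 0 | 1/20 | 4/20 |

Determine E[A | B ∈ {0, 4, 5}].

P(B ∈ {0, 4, 5}) = 4/5.
Σ A·P over the event = 2·(3/20) + 2·(1/20) + 2·(5/20) + 8·(2/20) + 8·(1/20) + 8·(4/20) = 37/10.
E[A | B ∈ {0, 4, 5}] = (37/10) / (4/5) = 37/8.

37/8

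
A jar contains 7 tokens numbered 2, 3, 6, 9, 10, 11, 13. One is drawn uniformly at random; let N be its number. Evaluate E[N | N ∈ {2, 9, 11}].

22/3

P(N ∈ {2, 9, 11}) = 3/7.
Σ over the event: 2·1/7 + 9·1/7 + 11·1/7 = 22/7.
E[N | N ∈ {2, 9, 11}] = (22/7) / (3/7) = 22/3.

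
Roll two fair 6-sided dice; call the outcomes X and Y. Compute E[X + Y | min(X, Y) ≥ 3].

P(min(X, Y) ≥ 3) = 4/9.
Summing (X+Y)·P(x,y) over outcomes with min(X, Y) ≥ 3 gives 4.
E[X + Y | min(X, Y) ≥ 3] = (4) / (4/9) = 9.

9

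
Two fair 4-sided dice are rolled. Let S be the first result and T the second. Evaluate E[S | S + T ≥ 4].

P(S + T ≥ 4) = 13/16.
Summing S·P(x,y) over outcomes with S + T ≥ 4 gives 9/4.
E[S | S + T ≥ 4] = (9/4) / (13/16) = 36/13.

36/13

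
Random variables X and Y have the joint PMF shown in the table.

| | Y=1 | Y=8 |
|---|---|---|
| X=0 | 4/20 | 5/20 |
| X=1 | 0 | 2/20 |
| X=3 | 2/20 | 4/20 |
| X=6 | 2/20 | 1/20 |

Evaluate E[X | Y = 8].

5/3

P(Y = 8) = 3/5.
Σ X·P over the event = 0·(5/20) + 1·(2/20) + 3·(4/20) + 6·(1/20) = 1.
E[X | Y = 8] = (1) / (3/5) = 5/3.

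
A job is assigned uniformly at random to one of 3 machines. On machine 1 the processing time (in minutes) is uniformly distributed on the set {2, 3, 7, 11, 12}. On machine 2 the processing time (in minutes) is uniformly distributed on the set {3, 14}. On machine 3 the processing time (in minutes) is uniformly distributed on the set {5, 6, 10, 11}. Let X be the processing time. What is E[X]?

47/6

E[X | machine 1] = (2+3+7+11+12)/5 = 7.
E[X | machine 2] = (3+14)/2 = 17/2.
E[X | machine 3] = (5+6+10+11)/4 = 8.
By the law of total expectation,
E[X] = (1/3)·(7) + (1/3)·(17/2) + (1/3)·(8) = 47/6.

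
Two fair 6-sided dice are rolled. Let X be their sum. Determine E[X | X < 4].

P(X < 4) = 1/12.
Σ over the event: 2·1/36 + 3·1/18 = 2/9.
E[X | X < 4] = (2/9) / (1/12) = 8/3.

8/3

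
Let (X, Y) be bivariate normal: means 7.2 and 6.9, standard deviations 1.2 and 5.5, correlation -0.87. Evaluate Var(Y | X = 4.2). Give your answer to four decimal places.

7.3538

For a bivariate normal, Var(Y | X=x) = σ_Y²(1 − ρ²).
Var(Y | X=4.2) = (5.5)²·(1 − (-0.87)²) = 30.25·0.2431 = 7.3538.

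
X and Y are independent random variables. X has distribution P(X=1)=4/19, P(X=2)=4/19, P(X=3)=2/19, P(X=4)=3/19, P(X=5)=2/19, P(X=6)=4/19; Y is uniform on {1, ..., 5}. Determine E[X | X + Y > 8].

104/19

P(X + Y > 8) = 1/5.
Summing X·P(x,y) over outcomes with X + Y > 8 gives 104/95.
E[X | X + Y > 8] = (104/95) / (1/5) = 104/19.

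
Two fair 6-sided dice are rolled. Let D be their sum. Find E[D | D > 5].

106/13

P(D > 5) = 13/18.
Σ over the event: 6·5/36 + 7·1/6 + 8·5/36 + 9·1/9 + 10·1/12 + 11·1/18 + 12·1/36 = 53/9.
E[D | D > 5] = (53/9) / (13/18) = 106/13.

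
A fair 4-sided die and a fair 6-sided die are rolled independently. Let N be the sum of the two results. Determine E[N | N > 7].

P(N > 7) = 1/4.
Σ over the event: 8·1/8 + 9·1/12 + 10·1/24 = 13/6.
E[N | N > 7] = (13/6) / (1/4) = 26/3.

26/3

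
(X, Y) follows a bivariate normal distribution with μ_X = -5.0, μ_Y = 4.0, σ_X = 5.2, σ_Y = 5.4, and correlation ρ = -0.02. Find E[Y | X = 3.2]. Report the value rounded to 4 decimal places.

The regression of Y on X has slope ρ·σ_Y/σ_X and passes through (μ_X, μ_Y).
E[Y | X=3.2] = 4.0 + (-0.02)·(5.4/5.2)·(3.2 − (-5.0)) = 4.0 + (-0.020769)·(8.2) = 3.8297.

3.8297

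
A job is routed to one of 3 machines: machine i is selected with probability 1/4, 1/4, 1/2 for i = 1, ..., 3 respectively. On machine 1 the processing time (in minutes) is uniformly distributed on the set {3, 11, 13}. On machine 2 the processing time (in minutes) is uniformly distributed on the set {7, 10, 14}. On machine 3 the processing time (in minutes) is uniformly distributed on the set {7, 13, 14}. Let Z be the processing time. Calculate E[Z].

E[Z | machine 1] = (3+11+13)/3 = 9.
E[Z | machine 2] = (7+10+14)/3 = 31/3.
E[Z | machine 3] = (7+13+14)/3 = 34/3.
By the law of total expectation,
E[Z] = (1/4)·(9) + (1/4)·(31/3) + (1/2)·(34/3) = 21/2.

21/2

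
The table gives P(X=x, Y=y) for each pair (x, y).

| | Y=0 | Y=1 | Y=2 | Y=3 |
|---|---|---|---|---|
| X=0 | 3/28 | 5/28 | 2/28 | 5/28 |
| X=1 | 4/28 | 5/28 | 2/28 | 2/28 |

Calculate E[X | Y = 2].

P(Y = 2) = 1/7.
Σ X·P over the event = 0·(2/28) + 1·(2/28) = 1/14.
E[X | Y = 2] = (1/14) / (1/7) = 1/2.

1/2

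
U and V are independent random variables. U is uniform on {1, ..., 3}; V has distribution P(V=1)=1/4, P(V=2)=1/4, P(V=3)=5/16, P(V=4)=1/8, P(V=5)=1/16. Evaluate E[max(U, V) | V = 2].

7/3

P(V = 2) = 1/4.
Summing max(U,V)·P(x,y) over outcomes with V = 2 gives 7/12.
E[max(U, V) | V = 2] = (7/12) / (1/4) = 7/3.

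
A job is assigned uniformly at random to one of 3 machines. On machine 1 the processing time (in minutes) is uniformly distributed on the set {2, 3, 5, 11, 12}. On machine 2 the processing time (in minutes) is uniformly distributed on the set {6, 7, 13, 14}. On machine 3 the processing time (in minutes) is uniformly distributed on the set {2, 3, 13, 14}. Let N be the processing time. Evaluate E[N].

E[N | machine 1] = (2+3+5+11+12)/5 = 33/5.
E[N | machine 2] = (6+7+13+14)/4 = 10.
E[N | machine 3] = (2+3+13+14)/4 = 8.
E[N] = (1/3)·(33/5) + (1/3)·(10) + (1/3)·(8) = 41/5.

41/5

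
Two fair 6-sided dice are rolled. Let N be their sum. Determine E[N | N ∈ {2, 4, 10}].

P(N ∈ {2, 4, 10}) = 7/36.
Σ over the event: 2·1/36 + 4·1/12 + 10·1/12 = 11/9.
E[N | N ∈ {2, 4, 10}] = (11/9) / (7/36) = 44/7.

44/7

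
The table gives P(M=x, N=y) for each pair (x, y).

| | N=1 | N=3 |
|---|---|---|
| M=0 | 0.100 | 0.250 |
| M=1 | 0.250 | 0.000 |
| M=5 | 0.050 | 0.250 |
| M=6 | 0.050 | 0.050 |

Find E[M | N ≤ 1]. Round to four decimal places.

P(N ≤ 1) = 0.450.
Summing M·P(M=x,N=y) over the conditioning event gives 0.800.
E[M | N ≤ 1] = (0.800) / (0.450) = 1.7778.

1.7778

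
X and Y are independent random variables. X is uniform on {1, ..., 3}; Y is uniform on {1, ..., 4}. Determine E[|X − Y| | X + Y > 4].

Outcomes with X + Y > 4: (1,4), (2,3), (2,4), (3,2), (3,3), (3,4), each with probability 1/12.
E[|X − Y| | X + Y > 4] = (3 + 1 + 2 + 1 + 0 + 1) / 6 = 4/3.

4/3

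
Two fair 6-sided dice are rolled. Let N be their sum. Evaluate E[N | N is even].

7

P(N is even) = 1/2.
Σ over the event: 2·1/36 + 4·1/12 + 6·5/36 + 8·5/36 + 10·1/12 + 12·1/36 = 7/2.
E[N | N is even] = (7/2) / (1/2) = 7.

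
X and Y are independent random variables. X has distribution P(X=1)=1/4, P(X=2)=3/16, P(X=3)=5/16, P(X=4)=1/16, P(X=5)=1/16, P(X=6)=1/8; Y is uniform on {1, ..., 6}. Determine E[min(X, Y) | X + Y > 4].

186/73

P(X + Y > 4) = 73/96.
Summing min(X,Y)·P(x,y) over outcomes with X + Y > 4 gives 31/16.
E[min(X, Y) | X + Y > 4] = (31/16) / (73/96) = 186/73.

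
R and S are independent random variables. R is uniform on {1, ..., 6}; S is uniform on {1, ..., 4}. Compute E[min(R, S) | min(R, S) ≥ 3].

Outcomes with min(R, S) ≥ 3: (3,3), (3,4), (4,3), (4,4), (5,3), (5,4), (6,3), (6,4), each with probability 1/24.
E[min(R, S) | min(R, S) ≥ 3] = (3 + 3 + 3 + 4 + 3 + 4 + 3 + 4) / 8 = 27/8.

27/8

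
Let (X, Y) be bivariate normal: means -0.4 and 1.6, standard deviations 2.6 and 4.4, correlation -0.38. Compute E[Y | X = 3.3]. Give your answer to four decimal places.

For a bivariate normal, E[Y | X=x] = μ_Y + ρ·(σ_Y/σ_X)·(x − μ_X).
E[Y | X=3.3] = 1.6 + (-0.38)·(4.4/2.6)·(3.3 − (-0.4)) = 1.6 + (-0.64308)·(3.7) = -0.7794.

-0.7794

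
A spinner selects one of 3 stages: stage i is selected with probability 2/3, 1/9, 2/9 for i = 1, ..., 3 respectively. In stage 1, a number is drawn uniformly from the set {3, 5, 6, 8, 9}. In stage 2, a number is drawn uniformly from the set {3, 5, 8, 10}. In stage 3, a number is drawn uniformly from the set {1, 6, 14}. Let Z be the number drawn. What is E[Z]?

577/90

E[Z | stage 1] = (3+5+6+8+9)/5 = 31/5.
E[Z | stage 2] = (3+5+8+10)/4 = 13/2.
E[Z | stage 3] = (1+6+14)/3 = 7.
E[Z] = (2/3)·(31/5) + (1/9)·(13/2) + (2/9)·(7) = 577/90.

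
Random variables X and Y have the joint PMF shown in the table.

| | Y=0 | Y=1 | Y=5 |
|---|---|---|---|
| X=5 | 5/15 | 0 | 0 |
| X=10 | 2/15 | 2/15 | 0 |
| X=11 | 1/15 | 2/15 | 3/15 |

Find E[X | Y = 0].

P(Y = 0) = 8/15.
Summing X·P(X=x,Y=y) over the conditioning event gives 56/15.
E[X | Y = 0] = (56/15) / (8/15) = 7.

7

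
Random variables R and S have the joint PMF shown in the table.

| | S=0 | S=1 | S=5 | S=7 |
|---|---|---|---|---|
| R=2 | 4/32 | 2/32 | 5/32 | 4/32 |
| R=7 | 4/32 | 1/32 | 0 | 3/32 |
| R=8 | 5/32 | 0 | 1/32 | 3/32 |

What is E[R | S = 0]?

76/13

P(S = 0) = 13/32.
Summing R·P(R=x,S=y) over the conditioning event gives 19/8.
E[R | S = 0] = (19/8) / (13/32) = 76/13.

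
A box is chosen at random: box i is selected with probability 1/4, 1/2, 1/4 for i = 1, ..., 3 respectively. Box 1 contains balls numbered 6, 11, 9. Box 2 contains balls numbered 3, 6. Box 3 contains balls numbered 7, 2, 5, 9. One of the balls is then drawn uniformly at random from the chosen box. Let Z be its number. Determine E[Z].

281/48

E[Z | box 1] = (6+11+9)/3 = 26/3.
E[Z | box 2] = (3+6)/2 = 9/2.
E[Z | box 3] = (7+2+5+9)/4 = 23/4.
By the law of total expectation,
E[Z] = (1/4)·(26/3) + (1/2)·(9/2) + (1/4)·(23/4) = 281/48.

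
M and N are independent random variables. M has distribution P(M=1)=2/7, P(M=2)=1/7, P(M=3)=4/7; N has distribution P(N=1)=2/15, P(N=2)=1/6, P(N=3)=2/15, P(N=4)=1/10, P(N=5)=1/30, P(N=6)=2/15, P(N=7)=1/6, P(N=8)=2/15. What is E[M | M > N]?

29/10

P(M > N) = 4/21.
Summing M·P(x,y) over outcomes with M > N gives 58/105.
E[M | M > N] = (58/105) / (4/21) = 29/10.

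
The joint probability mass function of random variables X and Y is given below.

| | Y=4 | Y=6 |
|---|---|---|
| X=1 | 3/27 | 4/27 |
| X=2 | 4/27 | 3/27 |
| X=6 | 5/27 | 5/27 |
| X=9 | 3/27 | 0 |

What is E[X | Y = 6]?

P(Y = 6) = 4/9.
Summing X·P(X=x,Y=y) over the conditioning event gives 40/27.
E[X | Y = 6] = (40/27) / (4/9) = 10/3.

10/3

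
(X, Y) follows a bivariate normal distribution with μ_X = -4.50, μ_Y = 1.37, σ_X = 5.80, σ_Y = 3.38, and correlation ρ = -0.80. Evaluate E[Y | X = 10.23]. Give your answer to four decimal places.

The regression of Y on X has slope ρ·σ_Y/σ_X and passes through (μ_X, μ_Y).
E[Y | X=10.23] = 1.37 + (-0.80)·(3.38/5.80)·(10.23 − (-4.50)) = 1.37 + (-0.466207)·(14.73) = -5.4972.

-5.4972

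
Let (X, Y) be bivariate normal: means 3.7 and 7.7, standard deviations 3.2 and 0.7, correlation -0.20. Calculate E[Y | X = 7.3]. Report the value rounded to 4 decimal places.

For a bivariate normal, E[Y | X=x] = μ_Y + ρ·(σ_Y/σ_X)·(x − μ_X).
E[Y | X=7.3] = 7.7 + (-0.20)·(0.7/3.2)·(7.3 − (3.7)) = 7.7 + (-0.04375)·(3.6) = 7.5425.

7.5425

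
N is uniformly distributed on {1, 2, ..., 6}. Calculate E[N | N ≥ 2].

Given N ≥ 2, N is equally likely to be any of {2, 3, 4, 5, 6}.
E[N | N ≥ 2] = (2 + 3 + 4 + 5 + 6) / 5 = 4.

4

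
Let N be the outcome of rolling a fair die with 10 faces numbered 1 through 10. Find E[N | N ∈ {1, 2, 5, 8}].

4

P(N ∈ {1, 2, 5, 8}) = 2/5.
Σ over the event: 1·1/10 + 2·1/10 + 5·1/10 + 8·1/10 = 8/5.
E[N | N ∈ {1, 2, 5, 8}] = (8/5) / (2/5) = 4.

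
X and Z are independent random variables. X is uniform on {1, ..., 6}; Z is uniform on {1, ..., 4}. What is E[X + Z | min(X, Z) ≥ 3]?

P(min(X, Z) ≥ 3) = 1/3.
Summing (X+Z)·P(x,y) over outcomes with min(X, Z) ≥ 3 gives 8/3.
E[X + Z | min(X, Z) ≥ 3] = (8/3) / (1/3) = 8.

8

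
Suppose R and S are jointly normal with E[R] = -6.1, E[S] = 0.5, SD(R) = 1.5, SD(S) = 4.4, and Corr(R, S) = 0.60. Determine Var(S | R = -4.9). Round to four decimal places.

Var(S | R=x) = (1 − ρ²)·σ_S².
Var(S | R=-4.9) = (4.4)²·(1 − (0.60)²) = 19.36·0.64 = 12.3904.

12.3904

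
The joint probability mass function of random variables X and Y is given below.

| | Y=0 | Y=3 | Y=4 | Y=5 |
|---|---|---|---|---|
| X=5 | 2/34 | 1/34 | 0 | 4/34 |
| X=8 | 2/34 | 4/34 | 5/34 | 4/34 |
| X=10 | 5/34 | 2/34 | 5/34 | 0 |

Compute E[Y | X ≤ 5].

P(X ≤ 5) = 7/34.
Σ Y·P over the event = 0·(2/34) + 3·(1/34) + 5·(4/34) = 23/34.
E[Y | X ≤ 5] = (23/34) / (7/34) = 23/7.

23/7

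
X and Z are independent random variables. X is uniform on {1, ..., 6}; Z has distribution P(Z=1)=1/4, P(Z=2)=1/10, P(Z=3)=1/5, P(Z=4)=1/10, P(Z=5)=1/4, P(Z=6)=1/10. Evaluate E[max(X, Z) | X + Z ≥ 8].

251/46

P(X + Z ≥ 8) = 23/60.
Summing max(X,Z)·P(x,y) over outcomes with X + Z ≥ 8 gives 251/120.
E[max(X, Z) | X + Z ≥ 8] = (251/120) / (23/60) = 251/46.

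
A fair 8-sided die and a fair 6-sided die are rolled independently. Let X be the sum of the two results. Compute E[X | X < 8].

16/3

P(X < 8) = 7/16.
Σ over the event: 2·1/48 + 3·1/24 + 4·1/16 + 5·1/12 + 6·5/48 + 7·1/8 = 7/3.
E[X | X < 8] = (7/3) / (7/16) = 16/3.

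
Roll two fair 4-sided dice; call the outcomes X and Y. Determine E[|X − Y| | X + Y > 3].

18/13

P(X + Y > 3) = 13/16.
Summing |X−Y|·P(x,y) over outcomes with X + Y > 3 gives 9/8.
E[|X − Y| | X + Y > 3] = (9/8) / (13/16) = 18/13.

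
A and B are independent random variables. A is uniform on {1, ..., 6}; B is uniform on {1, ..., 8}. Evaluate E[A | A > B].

P(A > B) = 5/16.
Summing A·P(x,y) over outcomes with A > B gives 35/24.
E[A | A > B] = (35/24) / (5/16) = 14/3.

14/3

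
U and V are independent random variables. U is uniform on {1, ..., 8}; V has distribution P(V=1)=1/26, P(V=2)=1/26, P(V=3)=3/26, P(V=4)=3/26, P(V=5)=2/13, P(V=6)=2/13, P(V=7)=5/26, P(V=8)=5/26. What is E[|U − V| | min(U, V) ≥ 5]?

P(min(U, V) ≥ 5) = 9/26.
Summing |U−V|·P(x,y) over outcomes with min(U, V) ≥ 5 gives 45/104.
E[|U − V| | min(U, V) ≥ 5] = (45/104) / (9/26) = 5/4.

5/4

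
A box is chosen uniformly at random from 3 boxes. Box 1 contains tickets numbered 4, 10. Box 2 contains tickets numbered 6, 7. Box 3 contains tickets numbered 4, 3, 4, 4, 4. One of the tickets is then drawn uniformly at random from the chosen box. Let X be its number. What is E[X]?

E[X | box 1] = (4+10)/2 = 7.
E[X | box 2] = (6+7)/2 = 13/2.
E[X | box 3] = (4+3+4+4+4)/5 = 19/5.
By the law of total expectation,
E[X] = (1/3)·(7) + (1/3)·(13/2) + (1/3)·(19/5) = 173/30.

173/30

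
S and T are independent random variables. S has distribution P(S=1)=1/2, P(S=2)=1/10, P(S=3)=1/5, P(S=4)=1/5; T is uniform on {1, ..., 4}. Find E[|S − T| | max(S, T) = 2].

P(max(S, T) = 2) = 7/40.
Summing |S−T|·P(x,y) over outcomes with max(S, T) = 2 gives 3/20.
E[|S − T| | max(S, T) = 2] = (3/20) / (7/40) = 6/7.

6/7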